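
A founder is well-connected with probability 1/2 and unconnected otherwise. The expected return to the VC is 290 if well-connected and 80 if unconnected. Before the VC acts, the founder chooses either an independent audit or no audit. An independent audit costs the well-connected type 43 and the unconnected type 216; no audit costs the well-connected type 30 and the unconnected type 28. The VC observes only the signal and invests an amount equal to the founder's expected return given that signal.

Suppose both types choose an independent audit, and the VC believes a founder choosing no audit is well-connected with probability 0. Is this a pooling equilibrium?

No

At the pooled signal (audit) the VC holds the prior 1/2 and pays 1/2·290 + 1/2·80 = 185. Off-path (no audit) belief 0 gives 0·290 + 1·80 = 80.
Well-connected: audit gives 185 − 43 = 142; no audit gives 80 − 30 = 50. Stays. ✓
Unconnected: audit gives 185 − 216 = -31; no audit gives 80 − 28 = 52. Deviates. ✗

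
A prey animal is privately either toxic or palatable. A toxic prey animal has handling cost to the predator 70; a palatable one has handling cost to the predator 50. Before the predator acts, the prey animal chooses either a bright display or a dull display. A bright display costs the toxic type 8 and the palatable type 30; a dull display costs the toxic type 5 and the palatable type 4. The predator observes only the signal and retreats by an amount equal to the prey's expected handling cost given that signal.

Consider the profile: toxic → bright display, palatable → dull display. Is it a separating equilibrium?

If types separate, bright display earns payment 70 and dull display earns 50.
Toxic: bright display gives 70 − 8 = 62; dull display gives 50 − 5 = 45. No deviation. ✓
Palatable: dull display gives 50 − 4 = 46; bright display gives 70 − 30 = 40. No deviation. ✓
Neither type gains from mimicking the other.

Yes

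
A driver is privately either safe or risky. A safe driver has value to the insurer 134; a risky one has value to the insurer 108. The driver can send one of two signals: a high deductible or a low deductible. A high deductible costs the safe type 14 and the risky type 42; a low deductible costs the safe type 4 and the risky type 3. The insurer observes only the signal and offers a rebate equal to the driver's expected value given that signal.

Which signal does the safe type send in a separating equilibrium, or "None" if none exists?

Try safe → high deductible, risky → low deductible:
  Under separation the insurer infers type exactly: high deductible → safe (pays 134), low deductible → risky (pays 108).
  Safe: high deductible gives 134 − 14 = 120; low deductible gives 108 − 4 = 104. No deviation. ✓
  Risky: low deductible gives 108 − 3 = 105; high deductible gives 134 − 42 = 92. No deviation. ✓
Both hold — the safe type sends high deductible.

high deductible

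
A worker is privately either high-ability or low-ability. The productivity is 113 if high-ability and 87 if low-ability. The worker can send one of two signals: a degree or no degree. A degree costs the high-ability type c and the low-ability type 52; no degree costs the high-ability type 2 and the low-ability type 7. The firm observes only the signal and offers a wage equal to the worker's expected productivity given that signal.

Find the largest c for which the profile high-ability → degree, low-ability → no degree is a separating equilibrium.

Under separation: degree → high-ability (pays 113); no degree → low-ability (pays 87).
Low-ability: 87 − 7 = 80 ≥ 113 − 52 = 61. Holds regardless of c. ✓
High-ability: 113 − c ≥ 87 − 2, so c ≤ 113 − 85 = 28.

28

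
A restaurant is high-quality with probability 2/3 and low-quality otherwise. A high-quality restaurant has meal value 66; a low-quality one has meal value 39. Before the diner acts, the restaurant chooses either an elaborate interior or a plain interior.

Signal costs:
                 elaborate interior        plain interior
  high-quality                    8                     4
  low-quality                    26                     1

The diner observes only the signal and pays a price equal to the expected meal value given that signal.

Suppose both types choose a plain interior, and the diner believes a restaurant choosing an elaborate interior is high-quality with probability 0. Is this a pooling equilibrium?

On the equilibrium path (plain interior) the diner holds the prior 2/3 and pays 2/3·66 + 1/3·39 = 57. Off-path (elaborate interior) belief 0 gives 0·66 + 1·39 = 39.
High-quality: plain interior gives 57 − 4 = 53; elaborate interior gives 39 − 8 = 31. Stays. ✓
Low-quality: plain interior gives 57 − 1 = 56; elaborate interior gives 39 − 26 = 13. Stays. ✓
Beliefs are Bayes-consistent on-path and both types best-respond.

Yes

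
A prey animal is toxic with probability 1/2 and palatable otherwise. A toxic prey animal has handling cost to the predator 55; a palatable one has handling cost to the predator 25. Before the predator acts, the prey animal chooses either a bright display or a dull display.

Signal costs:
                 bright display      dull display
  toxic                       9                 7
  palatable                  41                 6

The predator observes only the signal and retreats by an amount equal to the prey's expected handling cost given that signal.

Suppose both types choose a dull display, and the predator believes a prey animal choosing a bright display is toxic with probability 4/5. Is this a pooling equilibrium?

At the pooled signal (dull display) the predator holds the prior 1/2 and pays 1/2·55 + 1/2·25 = 40. Off-path (bright display) belief 4/5 gives 4/5·55 + 1/5·25 = 49.
Toxic: dull display gives 40 − 7 = 33; bright display gives 49 − 9 = 40. Deviates. ✗
Palatable: dull display gives 40 − 6 = 34; bright display gives 49 − 41 = 8. Stays. ✓

No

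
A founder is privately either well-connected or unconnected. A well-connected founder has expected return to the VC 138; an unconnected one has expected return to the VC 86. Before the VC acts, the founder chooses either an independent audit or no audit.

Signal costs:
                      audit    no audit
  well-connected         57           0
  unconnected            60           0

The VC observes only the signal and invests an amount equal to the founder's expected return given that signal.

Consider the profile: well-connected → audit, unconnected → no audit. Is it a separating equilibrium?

No

If types separate, audit earns payment 138 and no audit earns 86.
Well-connected: audit gives 138 − 57 = 81; no audit gives 86 − 0 = 86. Would deviate. ✗
Unconnected: no audit gives 86 − 0 = 86; audit gives 138 − 60 = 78. No deviation. ✓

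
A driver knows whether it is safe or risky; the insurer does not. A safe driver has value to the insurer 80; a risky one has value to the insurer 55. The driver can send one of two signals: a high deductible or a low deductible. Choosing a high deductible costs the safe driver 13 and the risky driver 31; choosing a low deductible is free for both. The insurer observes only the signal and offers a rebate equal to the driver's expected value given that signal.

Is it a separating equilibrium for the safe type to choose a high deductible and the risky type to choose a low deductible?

Yes

Under separation the insurer infers type exactly: high deductible → safe (pays 80), low deductible → risky (pays 55).
Safe: high deductible gives 80 − 13 = 67; low deductible gives 55 − 0 = 55. No deviation. ✓
Risky: low deductible gives 55 − 0 = 55; high deductible gives 80 − 31 = 49. No deviation. ✓
Neither type gains from mimicking the other.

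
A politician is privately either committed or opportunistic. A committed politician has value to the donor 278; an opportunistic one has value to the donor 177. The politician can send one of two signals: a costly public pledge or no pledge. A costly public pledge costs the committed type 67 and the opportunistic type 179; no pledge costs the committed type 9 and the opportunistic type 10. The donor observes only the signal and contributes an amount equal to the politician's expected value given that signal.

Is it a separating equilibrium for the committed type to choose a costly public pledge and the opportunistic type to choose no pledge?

If types separate, pledge earns payment 278 and no pledge earns 177.
Committed: pledge gives 278 − 67 = 211; no pledge gives 177 − 9 = 168. No deviation. ✓
Opportunistic: no pledge gives 177 − 10 = 167; pledge gives 278 − 179 = 99. No deviation. ✓
Neither type gains from mimicking the other.

Yes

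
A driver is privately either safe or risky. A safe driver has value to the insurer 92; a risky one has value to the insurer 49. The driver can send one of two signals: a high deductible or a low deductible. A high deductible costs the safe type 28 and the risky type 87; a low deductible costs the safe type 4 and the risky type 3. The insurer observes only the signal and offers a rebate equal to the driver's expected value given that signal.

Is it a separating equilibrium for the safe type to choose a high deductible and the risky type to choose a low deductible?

If types separate, high deductible earns payment 92 and low deductible earns 49.
Safe: high deductible gives 92 − 28 = 64; low deductible gives 49 − 4 = 45. No deviation. ✓
Risky: low deductible gives 49 − 3 = 46; high deductible gives 92 − 87 = 5. No deviation. ✓
Both incentive constraints hold.

Yes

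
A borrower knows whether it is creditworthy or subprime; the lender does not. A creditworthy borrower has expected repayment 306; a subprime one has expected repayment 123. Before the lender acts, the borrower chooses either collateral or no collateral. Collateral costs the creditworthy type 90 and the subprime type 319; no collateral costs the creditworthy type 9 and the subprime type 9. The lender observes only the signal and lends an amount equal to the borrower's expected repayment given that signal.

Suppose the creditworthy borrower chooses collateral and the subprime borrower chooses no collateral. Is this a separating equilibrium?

Yes

If types separate, collateral earns payment 306 and no collateral earns 123.
Creditworthy: collateral gives 306 − 90 = 216; no collateral gives 123 − 9 = 114. No deviation. ✓
Subprime: no collateral gives 123 − 9 = 114; collateral gives 306 − 319 = -13. No deviation. ✓
Both incentive constraints hold.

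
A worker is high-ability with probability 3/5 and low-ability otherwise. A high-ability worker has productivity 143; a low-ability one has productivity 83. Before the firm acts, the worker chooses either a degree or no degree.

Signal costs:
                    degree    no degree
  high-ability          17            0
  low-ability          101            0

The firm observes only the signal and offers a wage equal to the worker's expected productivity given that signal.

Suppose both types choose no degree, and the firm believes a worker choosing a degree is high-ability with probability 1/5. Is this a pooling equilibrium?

Yes

At the pooled signal (no degree) the firm holds the prior 3/5 and pays 3/5·143 + 2/5·83 = 119. Off-path (degree) belief 1/5 gives 1/5·143 + 4/5·83 = 95.
High-ability: no degree gives 119 − 0 = 119; degree gives 95 − 17 = 78. Stays. ✓
Low-ability: no degree gives 119 − 0 = 119; degree gives 95 − 101 = -6. Stays. ✓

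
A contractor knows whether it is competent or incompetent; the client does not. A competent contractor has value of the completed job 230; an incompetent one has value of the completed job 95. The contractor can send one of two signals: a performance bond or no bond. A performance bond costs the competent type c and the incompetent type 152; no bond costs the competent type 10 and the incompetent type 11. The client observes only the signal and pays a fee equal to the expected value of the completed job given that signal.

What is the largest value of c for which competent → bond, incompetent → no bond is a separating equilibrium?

145

Under separation: bond → competent (pays 230); no bond → incompetent (pays 95).
Incompetent: 95 − 11 = 84 ≥ 230 − 152 = 78. Holds regardless of c. ✓
Competent: 230 − c ≥ 95 − 10, so c ≤ 230 − 85 = 145.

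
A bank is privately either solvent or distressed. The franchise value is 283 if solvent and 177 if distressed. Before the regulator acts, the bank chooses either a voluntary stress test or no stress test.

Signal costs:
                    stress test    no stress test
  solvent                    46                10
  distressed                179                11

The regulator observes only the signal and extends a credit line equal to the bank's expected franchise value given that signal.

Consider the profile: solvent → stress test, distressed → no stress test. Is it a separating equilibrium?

If types separate, stress test earns payment 283 and no stress test earns 177.
Solvent: stress test gives 283 − 46 = 237; no stress test gives 177 − 10 = 167. No deviation. ✓
Distressed: no stress test gives 177 − 11 = 166; stress test gives 283 − 179 = 104. No deviation. ✓
Both incentive constraints hold.

Yes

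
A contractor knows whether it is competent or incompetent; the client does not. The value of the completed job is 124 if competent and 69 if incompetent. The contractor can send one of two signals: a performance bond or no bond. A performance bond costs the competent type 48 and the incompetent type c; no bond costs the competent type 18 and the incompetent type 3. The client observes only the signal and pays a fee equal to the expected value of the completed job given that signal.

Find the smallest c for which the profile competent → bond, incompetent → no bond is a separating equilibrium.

Under separation: bond → competent (pays 124); no bond → incompetent (pays 69).
Competent: 124 − 48 = 76 ≥ 69 − 18 = 51. Holds regardless of c. ✓
Incompetent: 69 − 3 ≥ 124 − c, so c ≥ 124 − 66 = 58.

58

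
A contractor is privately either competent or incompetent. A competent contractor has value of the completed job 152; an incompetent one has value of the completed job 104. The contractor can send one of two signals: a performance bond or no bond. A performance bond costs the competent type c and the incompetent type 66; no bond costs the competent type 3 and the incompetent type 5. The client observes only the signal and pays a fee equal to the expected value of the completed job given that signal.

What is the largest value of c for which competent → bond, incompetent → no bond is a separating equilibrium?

Under separation: bond → competent (pays 152); no bond → incompetent (pays 104).
Incompetent: 104 − 5 = 99 ≥ 152 − 66 = 86. Holds regardless of c. ✓
Competent: 152 − c ≥ 104 − 3, so c ≤ 152 − 101 = 51.

51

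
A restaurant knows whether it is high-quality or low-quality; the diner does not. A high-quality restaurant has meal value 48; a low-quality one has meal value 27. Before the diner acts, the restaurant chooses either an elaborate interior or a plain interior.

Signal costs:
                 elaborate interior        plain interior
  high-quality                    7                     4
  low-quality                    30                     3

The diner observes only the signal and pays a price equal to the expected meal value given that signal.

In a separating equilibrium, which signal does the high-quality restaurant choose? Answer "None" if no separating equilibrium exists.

elaborate interior

Try high-quality → elaborate interior, low-quality → plain interior:
  If types separate, elaborate interior earns payment 48 and plain interior earns 27.
  High-quality: elaborate interior gives 48 − 7 = 41; plain interior gives 27 − 4 = 23. No deviation. ✓
  Low-quality: plain interior gives 27 − 3 = 24; elaborate interior gives 48 − 30 = 18. No deviation. ✓
Both hold — the high-quality type sends elaborate interior.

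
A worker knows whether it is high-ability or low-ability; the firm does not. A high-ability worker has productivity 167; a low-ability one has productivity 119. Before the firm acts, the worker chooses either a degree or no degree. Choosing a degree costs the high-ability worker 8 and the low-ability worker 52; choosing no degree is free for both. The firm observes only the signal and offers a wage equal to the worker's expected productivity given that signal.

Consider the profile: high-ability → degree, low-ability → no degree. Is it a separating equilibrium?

Yes

Under separation the firm infers type exactly: degree → high-ability (pays 167), no degree → low-ability (pays 119).
High-ability: degree gives 167 − 8 = 159; no degree gives 119 − 0 = 119. No deviation. ✓
Low-ability: no degree gives 119 − 0 = 119; degree gives 167 − 52 = 115. No deviation. ✓
Both incentive constraints hold.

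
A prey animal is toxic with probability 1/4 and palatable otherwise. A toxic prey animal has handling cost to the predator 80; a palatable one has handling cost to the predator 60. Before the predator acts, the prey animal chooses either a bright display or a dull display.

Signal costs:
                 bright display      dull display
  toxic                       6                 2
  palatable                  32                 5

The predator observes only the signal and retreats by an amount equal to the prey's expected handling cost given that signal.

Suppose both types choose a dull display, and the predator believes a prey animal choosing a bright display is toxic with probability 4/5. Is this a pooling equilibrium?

No

At the pooled signal (dull display) the predator holds the prior 1/4 and pays 1/4·80 + 3/4·60 = 65. Off-path (bright display) belief 4/5 gives 4/5·80 + 1/5·60 = 76.
Toxic: dull display gives 65 − 2 = 63; bright display gives 76 − 6 = 70. Deviates. ✗
Palatable: dull display gives 65 − 5 = 60; bright display gives 76 − 32 = 44. Stays. ✓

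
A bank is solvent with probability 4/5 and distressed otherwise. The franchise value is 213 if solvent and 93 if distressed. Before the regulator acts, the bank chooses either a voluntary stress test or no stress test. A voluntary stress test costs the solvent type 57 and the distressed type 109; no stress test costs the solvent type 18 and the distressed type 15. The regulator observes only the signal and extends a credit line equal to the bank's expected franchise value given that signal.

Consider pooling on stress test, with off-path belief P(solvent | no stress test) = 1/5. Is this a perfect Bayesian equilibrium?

No

On the equilibrium path (stress test) the regulator holds the prior 4/5 and pays 4/5·213 + 1/5·93 = 189. Off-path (no stress test) belief 1/5 gives 1/5·213 + 4/5·93 = 117.
Solvent: stress test gives 189 − 57 = 132; no stress test gives 117 − 18 = 99. Stays. ✓
Distressed: stress test gives 189 − 109 = 80; no stress test gives 117 − 15 = 102. Deviates. ✗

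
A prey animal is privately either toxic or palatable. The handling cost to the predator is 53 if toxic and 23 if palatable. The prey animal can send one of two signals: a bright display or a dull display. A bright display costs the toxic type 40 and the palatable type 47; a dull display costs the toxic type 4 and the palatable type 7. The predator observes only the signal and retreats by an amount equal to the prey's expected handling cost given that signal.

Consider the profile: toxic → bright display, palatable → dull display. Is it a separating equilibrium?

Under separation the predator infers type exactly: bright display → toxic (pays 53), dull display → palatable (pays 23).
Toxic: bright display gives 53 − 40 = 13; dull display gives 23 − 4 = 19. Would deviate. ✗
Palatable: dull display gives 23 − 7 = 16; bright display gives 53 − 47 = 6. No deviation. ✓

No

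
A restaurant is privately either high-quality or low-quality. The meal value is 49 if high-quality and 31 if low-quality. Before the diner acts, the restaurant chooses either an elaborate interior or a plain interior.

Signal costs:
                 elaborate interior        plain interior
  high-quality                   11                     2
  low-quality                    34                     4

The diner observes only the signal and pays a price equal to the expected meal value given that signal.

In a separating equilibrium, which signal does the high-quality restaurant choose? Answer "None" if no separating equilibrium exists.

elaborate interior

Try high-quality → elaborate interior, low-quality → plain interior:
  Under separation the diner infers type exactly: elaborate interior → high-quality (pays 49), plain interior → low-quality (pays 31).
  High-quality: elaborate interior gives 49 − 11 = 38; plain interior gives 31 − 2 = 29. No deviation. ✓
  Low-quality: plain interior gives 31 − 4 = 27; elaborate interior gives 49 − 34 = 15. No deviation. ✓
Both hold — the high-quality type sends elaborate interior.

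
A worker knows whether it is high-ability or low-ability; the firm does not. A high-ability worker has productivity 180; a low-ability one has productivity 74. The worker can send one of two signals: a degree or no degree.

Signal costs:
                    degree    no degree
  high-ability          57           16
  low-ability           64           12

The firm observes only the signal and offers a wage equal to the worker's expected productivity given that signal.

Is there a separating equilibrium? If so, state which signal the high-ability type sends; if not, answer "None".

None

Try high-ability → degree, low-ability → no degree:
  Under separation the firm infers type exactly: degree → high-ability (pays 180), no degree → low-ability (pays 74).
  High-ability: degree gives 180 − 57 = 123; no degree gives 74 − 16 = 58. No deviation. ✓
  Low-ability: no degree gives 74 − 12 = 62; degree gives 180 − 64 = 116. Would deviate. ✗
Try high-ability → no degree, low-ability → degree:
  Under separation the firm infers type exactly: no degree → high-ability (pays 180), degree → low-ability (pays 74).
  High-ability: no degree gives 180 − 16 = 164; degree gives 74 − 57 = 17. No deviation. ✓
  Low-ability: degree gives 74 − 64 = 10; no degree gives 180 − 12 = 168. Would deviate. ✗
Neither assignment is incentive-compatible.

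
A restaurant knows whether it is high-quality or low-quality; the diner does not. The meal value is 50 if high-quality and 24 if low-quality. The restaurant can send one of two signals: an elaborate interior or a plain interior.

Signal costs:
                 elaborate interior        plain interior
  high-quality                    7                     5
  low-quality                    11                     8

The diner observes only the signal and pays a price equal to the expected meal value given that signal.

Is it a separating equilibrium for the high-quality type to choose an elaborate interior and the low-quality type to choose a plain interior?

If types separate, elaborate interior earns payment 50 and plain interior earns 24.
High-quality: elaborate interior gives 50 − 7 = 43; plain interior gives 24 − 5 = 19. No deviation. ✓
Low-quality: plain interior gives 24 − 8 = 16; elaborate interior gives 50 − 11 = 39. Would deviate. ✗

No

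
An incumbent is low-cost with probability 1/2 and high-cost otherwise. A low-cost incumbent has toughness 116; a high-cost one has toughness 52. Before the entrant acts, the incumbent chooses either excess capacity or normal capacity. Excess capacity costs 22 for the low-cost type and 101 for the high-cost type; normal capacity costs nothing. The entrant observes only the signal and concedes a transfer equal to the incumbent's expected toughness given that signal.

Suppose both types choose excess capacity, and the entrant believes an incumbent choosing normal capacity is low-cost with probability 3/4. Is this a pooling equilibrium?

At the pooled signal (excess capacity) the entrant holds the prior 1/2 and pays 1/2·116 + 1/2·52 = 84. Off-path (normal capacity) belief 3/4 gives 3/4·116 + 1/4·52 = 100.
Low-cost: excess capacity gives 84 − 22 = 62; normal capacity gives 100 − 0 = 100. Deviates. ✗
High-cost: excess capacity gives 84 − 101 = -17; normal capacity gives 100 − 0 = 100. Deviates. ✗

No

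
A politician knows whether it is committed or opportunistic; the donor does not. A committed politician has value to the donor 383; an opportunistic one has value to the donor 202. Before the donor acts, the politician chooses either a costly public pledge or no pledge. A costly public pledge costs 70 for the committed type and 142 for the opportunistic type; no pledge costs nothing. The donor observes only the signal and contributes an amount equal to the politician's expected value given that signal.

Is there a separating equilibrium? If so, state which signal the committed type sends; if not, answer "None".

None

Try committed → pledge, opportunistic → no pledge:
  Under separation the donor infers type exactly: pledge → committed (pays 383), no pledge → opportunistic (pays 202).
  Committed: pledge gives 383 − 70 = 313; no pledge gives 202 − 0 = 202. No deviation. ✓
  Opportunistic: no pledge gives 202 − 0 = 202; pledge gives 383 − 142 = 241. Would deviate. ✗
Try committed → no pledge, opportunistic → pledge:
  Under separation the donor infers type exactly: no pledge → committed (pays 383), pledge → opportunistic (pays 202).
  Committed: no pledge gives 383 − 0 = 383; pledge gives 202 − 70 = 132. No deviation. ✓
  Opportunistic: pledge gives 202 − 142 = 60; no pledge gives 383 − 0 = 383. Would deviate. ✗
Neither assignment is incentive-compatible.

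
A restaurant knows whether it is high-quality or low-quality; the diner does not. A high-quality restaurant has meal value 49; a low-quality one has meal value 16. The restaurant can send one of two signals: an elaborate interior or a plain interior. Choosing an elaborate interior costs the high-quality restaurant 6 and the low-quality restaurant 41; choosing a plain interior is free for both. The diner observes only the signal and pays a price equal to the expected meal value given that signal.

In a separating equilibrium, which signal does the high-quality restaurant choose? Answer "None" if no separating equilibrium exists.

Try high-quality → elaborate interior, low-quality → plain interior:
  Under separation the diner infers type exactly: elaborate interior → high-quality (pays 49), plain interior → low-quality (pays 16).
  High-quality: elaborate interior gives 49 − 6 = 43; plain interior gives 16 − 0 = 16. No deviation. ✓
  Low-quality: plain interior gives 16 − 0 = 16; elaborate interior gives 49 − 41 = 8. No deviation. ✓
Both hold — the high-quality type sends elaborate interior.

elaborate interior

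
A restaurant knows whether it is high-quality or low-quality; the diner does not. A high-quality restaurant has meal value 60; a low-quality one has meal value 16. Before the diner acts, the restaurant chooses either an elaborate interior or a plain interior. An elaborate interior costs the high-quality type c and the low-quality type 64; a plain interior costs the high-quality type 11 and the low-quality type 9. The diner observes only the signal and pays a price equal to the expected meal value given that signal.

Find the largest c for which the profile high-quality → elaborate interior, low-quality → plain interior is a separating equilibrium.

55

Under separation: elaborate interior → high-quality (pays 60); plain interior → low-quality (pays 16).
Low-quality: 16 − 9 = 7 ≥ 60 − 64 = -4. Holds regardless of c. ✓
High-quality: 60 − c ≥ 16 − 11, so c ≤ 60 − 5 = 55.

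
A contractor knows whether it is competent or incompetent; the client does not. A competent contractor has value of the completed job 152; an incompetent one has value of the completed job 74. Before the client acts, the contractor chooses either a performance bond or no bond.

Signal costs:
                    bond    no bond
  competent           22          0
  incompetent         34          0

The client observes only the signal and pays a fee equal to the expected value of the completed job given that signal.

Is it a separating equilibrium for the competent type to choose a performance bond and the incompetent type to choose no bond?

If types separate, bond earns payment 152 and no bond earns 74.
Competent: bond gives 152 − 22 = 130; no bond gives 74 − 0 = 74. No deviation. ✓
Incompetent: no bond gives 74 − 0 = 74; bond gives 152 − 34 = 118. Would deviate. ✗

No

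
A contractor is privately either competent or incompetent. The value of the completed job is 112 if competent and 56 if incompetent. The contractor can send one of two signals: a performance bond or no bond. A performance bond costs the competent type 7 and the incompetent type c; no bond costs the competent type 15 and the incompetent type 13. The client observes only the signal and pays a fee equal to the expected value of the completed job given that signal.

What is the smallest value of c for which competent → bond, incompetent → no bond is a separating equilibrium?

Under separation: bond → competent (pays 112); no bond → incompetent (pays 56).
Competent: 112 − 7 = 105 ≥ 56 − 15 = 41. Holds regardless of c. ✓
Incompetent: 56 − 13 ≥ 112 − c, so c ≥ 112 − 43 = 69.

69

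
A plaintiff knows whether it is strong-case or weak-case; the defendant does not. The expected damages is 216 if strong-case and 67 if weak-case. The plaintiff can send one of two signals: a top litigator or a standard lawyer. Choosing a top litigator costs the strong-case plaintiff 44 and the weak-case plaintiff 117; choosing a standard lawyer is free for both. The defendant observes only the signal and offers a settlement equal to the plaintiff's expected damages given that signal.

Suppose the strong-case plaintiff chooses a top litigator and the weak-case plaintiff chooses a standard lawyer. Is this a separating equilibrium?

No

Under separation the defendant infers type exactly: top litigator → strong-case (pays 216), standard lawyer → weak-case (pays 67).
Strong-case: top litigator gives 216 − 44 = 172; standard lawyer gives 67 − 0 = 67. No deviation. ✓
Weak-case: standard lawyer gives 67 − 0 = 67; top litigator gives 216 − 117 = 99. Would deviate. ✗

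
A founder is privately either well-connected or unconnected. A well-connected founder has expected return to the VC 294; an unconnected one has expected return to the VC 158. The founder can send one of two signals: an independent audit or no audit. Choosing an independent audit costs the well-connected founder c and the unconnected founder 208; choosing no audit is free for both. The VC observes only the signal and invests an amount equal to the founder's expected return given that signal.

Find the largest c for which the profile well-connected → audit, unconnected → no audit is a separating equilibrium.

Under separation: audit → well-connected (pays 294); no audit → unconnected (pays 158).
Unconnected: 158 − 0 = 158 ≥ 294 − 208 = 86. Holds regardless of c. ✓
Well-connected: 294 − c ≥ 158 − 0, so c ≤ 294 − 158 = 136.

136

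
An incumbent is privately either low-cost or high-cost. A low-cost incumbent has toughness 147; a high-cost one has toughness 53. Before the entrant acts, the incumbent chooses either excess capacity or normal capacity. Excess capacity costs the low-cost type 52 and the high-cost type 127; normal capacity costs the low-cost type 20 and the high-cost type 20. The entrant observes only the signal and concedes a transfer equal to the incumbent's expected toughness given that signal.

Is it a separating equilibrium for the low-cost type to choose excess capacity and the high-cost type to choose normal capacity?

Yes

If types separate, excess capacity earns payment 147 and normal capacity earns 53.
Low-cost: excess capacity gives 147 − 52 = 95; normal capacity gives 53 − 20 = 33. No deviation. ✓
High-cost: normal capacity gives 53 − 20 = 33; excess capacity gives 147 − 127 = 20. No deviation. ✓
Both incentive constraints hold.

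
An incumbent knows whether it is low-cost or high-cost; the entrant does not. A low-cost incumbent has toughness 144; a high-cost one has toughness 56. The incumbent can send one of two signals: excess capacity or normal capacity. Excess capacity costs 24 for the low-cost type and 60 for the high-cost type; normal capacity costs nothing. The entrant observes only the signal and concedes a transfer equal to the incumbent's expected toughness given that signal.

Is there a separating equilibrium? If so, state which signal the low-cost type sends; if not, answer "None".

None

Try low-cost → excess capacity, high-cost → normal capacity:
  If types separate, excess capacity earns payment 144 and normal capacity earns 56.
  Low-cost: excess capacity gives 144 − 24 = 120; normal capacity gives 56 − 0 = 56. No deviation. ✓
  High-cost: normal capacity gives 56 − 0 = 56; excess capacity gives 144 − 60 = 84. Would deviate. ✗
Try low-cost → normal capacity, high-cost → excess capacity:
  If types separate, normal capacity earns payment 144 and excess capacity earns 56.
  Low-cost: normal capacity gives 144 − 0 = 144; excess capacity gives 56 − 24 = 32. No deviation. ✓
  High-cost: excess capacity gives 56 − 60 = -4; normal capacity gives 144 − 0 = 144. Would deviate. ✗
Neither assignment is incentive-compatible.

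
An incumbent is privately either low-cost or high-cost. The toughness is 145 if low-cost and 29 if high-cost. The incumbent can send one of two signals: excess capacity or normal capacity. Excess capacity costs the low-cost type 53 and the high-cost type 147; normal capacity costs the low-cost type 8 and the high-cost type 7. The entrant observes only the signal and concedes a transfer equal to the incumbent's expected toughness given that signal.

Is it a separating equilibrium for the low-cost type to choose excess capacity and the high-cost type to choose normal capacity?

Yes

If types separate, excess capacity earns payment 145 and normal capacity earns 29.
Low-cost: excess capacity gives 145 − 53 = 92; normal capacity gives 29 − 8 = 21. No deviation. ✓
High-cost: normal capacity gives 29 − 7 = 22; excess capacity gives 145 − 147 = -2. No deviation. ✓
Both incentive constraints hold.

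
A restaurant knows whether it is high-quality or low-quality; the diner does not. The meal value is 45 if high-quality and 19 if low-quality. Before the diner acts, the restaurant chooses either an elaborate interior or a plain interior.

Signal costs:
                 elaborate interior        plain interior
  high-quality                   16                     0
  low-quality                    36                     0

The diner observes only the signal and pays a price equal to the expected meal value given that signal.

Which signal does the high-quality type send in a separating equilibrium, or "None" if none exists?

Try high-quality → elaborate interior, low-quality → plain interior:
  Under separation the diner infers type exactly: elaborate interior → high-quality (pays 45), plain interior → low-quality (pays 19).
  High-quality: elaborate interior gives 45 − 16 = 29; plain interior gives 19 − 0 = 19. No deviation. ✓
  Low-quality: plain interior gives 19 − 0 = 19; elaborate interior gives 45 − 36 = 9. No deviation. ✓
Both hold — the high-quality type sends elaborate interior.

elaborate interior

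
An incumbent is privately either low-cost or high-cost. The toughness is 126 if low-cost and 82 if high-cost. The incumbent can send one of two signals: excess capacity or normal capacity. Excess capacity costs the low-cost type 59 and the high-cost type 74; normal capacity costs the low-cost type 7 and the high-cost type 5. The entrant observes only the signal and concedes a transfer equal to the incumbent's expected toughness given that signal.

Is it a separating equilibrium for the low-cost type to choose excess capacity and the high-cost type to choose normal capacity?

No

Under separation the entrant infers type exactly: excess capacity → low-cost (pays 126), normal capacity → high-cost (pays 82).
Low-cost: excess capacity gives 126 − 59 = 67; normal capacity gives 82 − 7 = 75. Would deviate. ✗
High-cost: normal capacity gives 82 − 5 = 77; excess capacity gives 126 − 74 = 52. No deviation. ✓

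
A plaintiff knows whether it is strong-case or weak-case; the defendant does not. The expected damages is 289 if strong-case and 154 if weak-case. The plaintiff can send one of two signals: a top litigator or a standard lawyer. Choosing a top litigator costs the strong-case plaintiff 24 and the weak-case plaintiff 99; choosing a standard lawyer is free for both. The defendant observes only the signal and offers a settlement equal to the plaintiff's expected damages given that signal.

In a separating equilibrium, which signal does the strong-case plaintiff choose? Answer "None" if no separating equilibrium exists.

Try strong-case → top litigator, weak-case → standard lawyer:
  If types separate, top litigator earns payment 289 and standard lawyer earns 154.
  Strong-case: top litigator gives 289 − 24 = 265; standard lawyer gives 154 − 0 = 154. No deviation. ✓
  Weak-case: standard lawyer gives 154 − 0 = 154; top litigator gives 289 − 99 = 190. Would deviate. ✗
Try strong-case → standard lawyer, weak-case → top litigator:
  If types separate, standard lawyer earns payment 289 and top litigator earns 154.
  Strong-case: standard lawyer gives 289 − 0 = 289; top litigator gives 154 − 24 = 130. No deviation. ✓
  Weak-case: top litigator gives 154 − 99 = 55; standard lawyer gives 289 − 0 = 289. Would deviate. ✗
Neither assignment is incentive-compatible.

None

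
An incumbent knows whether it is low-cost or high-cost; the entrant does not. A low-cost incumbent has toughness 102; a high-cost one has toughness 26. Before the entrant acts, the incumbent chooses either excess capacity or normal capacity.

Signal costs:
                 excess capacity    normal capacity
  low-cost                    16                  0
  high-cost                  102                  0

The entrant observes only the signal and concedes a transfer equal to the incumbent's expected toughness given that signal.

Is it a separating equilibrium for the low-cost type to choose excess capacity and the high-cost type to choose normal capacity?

If types separate, excess capacity earns payment 102 and normal capacity earns 26.
Low-cost: excess capacity gives 102 − 16 = 86; normal capacity gives 26 − 0 = 26. No deviation. ✓
High-cost: normal capacity gives 26 − 0 = 26; excess capacity gives 102 − 102 = 0. No deviation. ✓
Both incentive constraints hold.

Yes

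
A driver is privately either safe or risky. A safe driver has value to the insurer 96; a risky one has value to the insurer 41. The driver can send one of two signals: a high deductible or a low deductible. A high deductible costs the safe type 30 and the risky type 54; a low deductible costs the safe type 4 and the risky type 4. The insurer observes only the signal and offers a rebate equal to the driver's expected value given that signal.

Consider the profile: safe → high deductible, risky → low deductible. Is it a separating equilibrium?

No

If types separate, high deductible earns payment 96 and low deductible earns 41.
Safe: high deductible gives 96 − 30 = 66; low deductible gives 41 − 4 = 37. No deviation. ✓
Risky: low deductible gives 41 − 4 = 37; high deductible gives 96 − 54 = 42. Would deviate. ✗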